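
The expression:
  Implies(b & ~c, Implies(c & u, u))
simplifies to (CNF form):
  True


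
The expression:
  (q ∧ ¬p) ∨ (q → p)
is always true.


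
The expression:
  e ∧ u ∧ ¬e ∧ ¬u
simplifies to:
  False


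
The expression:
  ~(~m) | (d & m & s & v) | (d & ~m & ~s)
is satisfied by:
  {d: True, m: True, s: False}
  {m: True, s: False, d: False}
  {d: True, m: True, s: True}
  {m: True, s: True, d: False}
  {d: True, s: False, m: False}


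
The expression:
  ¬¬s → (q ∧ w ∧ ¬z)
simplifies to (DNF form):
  (q ∧ w ∧ ¬z) ∨ ¬s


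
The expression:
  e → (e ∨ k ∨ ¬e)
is always true.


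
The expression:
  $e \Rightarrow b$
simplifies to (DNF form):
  $b \vee \neg e$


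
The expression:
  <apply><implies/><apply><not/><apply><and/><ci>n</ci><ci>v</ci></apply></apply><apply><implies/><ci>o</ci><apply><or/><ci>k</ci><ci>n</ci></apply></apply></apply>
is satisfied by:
  {n: True, k: True, o: False}
  {n: True, o: False, k: False}
  {k: True, o: False, n: False}
  {k: False, o: False, n: False}
  {n: True, k: True, o: True}
  {n: True, o: True, k: False}
  {k: True, o: True, n: False}


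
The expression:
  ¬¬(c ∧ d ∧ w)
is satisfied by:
  {c: True, w: True, d: True}


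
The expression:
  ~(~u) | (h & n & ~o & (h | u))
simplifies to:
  u | (h & n & ~o)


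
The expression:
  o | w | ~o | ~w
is always true.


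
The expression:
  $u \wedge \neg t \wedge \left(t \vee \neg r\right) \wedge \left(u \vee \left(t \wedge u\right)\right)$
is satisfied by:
  {u: True, r: False, t: False}


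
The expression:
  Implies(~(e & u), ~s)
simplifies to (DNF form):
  ~s | (e & u)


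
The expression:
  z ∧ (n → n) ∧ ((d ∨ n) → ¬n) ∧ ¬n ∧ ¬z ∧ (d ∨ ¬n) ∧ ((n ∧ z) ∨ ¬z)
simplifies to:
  False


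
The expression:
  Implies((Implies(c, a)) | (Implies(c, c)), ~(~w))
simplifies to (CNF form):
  w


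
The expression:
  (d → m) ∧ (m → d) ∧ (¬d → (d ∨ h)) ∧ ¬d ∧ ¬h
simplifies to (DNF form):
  False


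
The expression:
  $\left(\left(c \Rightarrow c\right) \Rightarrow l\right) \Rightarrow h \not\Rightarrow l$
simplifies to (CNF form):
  $\neg l$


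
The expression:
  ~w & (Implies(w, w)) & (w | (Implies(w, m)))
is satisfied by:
  {w: False}


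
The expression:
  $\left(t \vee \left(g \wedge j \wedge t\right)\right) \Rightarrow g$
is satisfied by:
  {g: True, t: False}
  {t: False, g: False}
  {t: True, g: True}


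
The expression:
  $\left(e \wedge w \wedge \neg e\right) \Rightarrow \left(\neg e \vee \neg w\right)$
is always true.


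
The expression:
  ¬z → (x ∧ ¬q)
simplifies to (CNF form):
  (x ∨ z) ∧ (z ∨ ¬q)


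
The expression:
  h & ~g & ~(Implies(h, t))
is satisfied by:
  {h: True, g: False, t: False}


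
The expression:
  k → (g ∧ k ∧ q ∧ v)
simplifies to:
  (g ∧ q ∧ v) ∨ ¬k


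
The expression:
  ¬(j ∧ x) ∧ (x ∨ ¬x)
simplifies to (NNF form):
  ¬j ∨ ¬x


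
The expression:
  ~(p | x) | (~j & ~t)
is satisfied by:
  {t: False, x: False, p: False, j: False}
  {j: True, t: False, x: False, p: False}
  {p: True, t: False, x: False, j: False}
  {x: True, p: False, t: False, j: False}
  {p: True, x: True, t: False, j: False}
  {t: True, p: False, x: False, j: False}
  {j: True, t: True, p: False, x: False}


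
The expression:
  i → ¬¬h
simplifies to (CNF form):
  h ∨ ¬i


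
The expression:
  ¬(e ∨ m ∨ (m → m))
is never true.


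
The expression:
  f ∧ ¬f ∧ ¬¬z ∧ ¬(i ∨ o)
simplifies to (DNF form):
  False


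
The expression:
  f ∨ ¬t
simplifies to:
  f ∨ ¬t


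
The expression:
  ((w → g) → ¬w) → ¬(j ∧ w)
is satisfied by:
  {g: True, w: False, j: False}
  {w: False, j: False, g: False}
  {j: True, g: True, w: False}
  {j: True, w: False, g: False}
  {g: True, w: True, j: False}
  {w: True, g: False, j: False}
  {j: True, w: True, g: True}


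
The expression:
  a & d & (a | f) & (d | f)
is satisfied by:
  {a: True, d: True}


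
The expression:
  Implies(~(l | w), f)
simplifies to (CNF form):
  f | l | w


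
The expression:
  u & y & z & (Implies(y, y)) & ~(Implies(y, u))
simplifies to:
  False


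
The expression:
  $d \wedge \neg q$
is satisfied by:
  {d: True, q: False}


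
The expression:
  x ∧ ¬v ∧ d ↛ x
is never true.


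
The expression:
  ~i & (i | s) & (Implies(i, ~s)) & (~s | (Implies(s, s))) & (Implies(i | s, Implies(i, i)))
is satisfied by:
  {s: True, i: False}


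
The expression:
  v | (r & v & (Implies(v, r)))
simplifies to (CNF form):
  v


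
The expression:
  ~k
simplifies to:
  ~k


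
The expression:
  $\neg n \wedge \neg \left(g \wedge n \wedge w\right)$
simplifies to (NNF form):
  $\neg n$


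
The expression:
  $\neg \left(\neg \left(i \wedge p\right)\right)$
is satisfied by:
  {i: True, p: True}


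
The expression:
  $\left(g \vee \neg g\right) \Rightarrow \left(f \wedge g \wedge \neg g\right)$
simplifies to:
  $\text{False}$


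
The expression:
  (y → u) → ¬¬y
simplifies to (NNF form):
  y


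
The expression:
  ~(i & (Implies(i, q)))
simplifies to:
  ~i | ~q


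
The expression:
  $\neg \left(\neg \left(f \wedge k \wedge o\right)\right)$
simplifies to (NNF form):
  $f \wedge k \wedge o$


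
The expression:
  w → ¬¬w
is always true.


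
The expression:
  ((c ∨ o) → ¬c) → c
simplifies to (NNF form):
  c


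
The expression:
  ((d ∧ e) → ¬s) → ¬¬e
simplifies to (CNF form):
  e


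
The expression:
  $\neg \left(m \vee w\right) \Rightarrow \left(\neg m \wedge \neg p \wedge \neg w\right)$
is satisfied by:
  {m: True, w: True, p: False}
  {m: True, p: False, w: False}
  {w: True, p: False, m: False}
  {w: False, p: False, m: False}
  {m: True, w: True, p: True}
  {m: True, p: True, w: False}
  {w: True, p: True, m: False}


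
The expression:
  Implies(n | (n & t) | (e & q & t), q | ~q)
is always true.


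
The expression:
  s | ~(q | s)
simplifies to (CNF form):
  s | ~q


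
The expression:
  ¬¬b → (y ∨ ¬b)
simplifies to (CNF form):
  y ∨ ¬b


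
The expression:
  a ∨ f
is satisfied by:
  {a: True, f: True}
  {a: True, f: False}
  {f: True, a: False}


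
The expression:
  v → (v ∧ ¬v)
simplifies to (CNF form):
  ¬v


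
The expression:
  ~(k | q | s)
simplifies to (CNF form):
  ~k & ~q & ~s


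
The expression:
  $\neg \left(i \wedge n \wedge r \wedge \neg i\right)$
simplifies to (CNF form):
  $\text{True}$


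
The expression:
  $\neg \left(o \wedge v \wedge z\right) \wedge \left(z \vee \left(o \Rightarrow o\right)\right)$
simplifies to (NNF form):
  $\neg o \vee \neg v \vee \neg z$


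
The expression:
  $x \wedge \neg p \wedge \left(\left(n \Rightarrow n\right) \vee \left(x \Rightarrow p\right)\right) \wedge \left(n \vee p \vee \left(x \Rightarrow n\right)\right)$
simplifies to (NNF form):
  $n \wedge x \wedge \neg p$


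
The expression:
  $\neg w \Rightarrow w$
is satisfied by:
  {w: True}


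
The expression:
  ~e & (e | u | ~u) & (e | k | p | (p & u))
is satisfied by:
  {k: True, p: True, e: False}
  {k: True, e: False, p: False}
  {p: True, e: False, k: False}


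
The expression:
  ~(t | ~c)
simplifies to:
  c & ~t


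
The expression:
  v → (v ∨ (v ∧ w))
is always true.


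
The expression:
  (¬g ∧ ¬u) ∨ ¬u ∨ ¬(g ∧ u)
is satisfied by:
  {g: False, u: False}
  {u: True, g: False}
  {g: True, u: False}


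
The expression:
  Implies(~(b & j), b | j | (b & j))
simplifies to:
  b | j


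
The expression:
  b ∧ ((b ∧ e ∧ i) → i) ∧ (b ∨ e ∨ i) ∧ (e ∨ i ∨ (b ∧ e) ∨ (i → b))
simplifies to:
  b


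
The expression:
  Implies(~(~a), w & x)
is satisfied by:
  {x: True, w: True, a: False}
  {x: True, w: False, a: False}
  {w: True, x: False, a: False}
  {x: False, w: False, a: False}
  {x: True, a: True, w: True}


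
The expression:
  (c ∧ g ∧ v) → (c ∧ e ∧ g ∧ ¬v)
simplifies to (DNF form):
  ¬c ∨ ¬g ∨ ¬v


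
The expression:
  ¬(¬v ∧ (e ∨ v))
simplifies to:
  v ∨ ¬e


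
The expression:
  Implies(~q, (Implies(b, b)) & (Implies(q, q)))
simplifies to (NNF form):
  True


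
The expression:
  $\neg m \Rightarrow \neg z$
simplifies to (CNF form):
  $m \vee \neg z$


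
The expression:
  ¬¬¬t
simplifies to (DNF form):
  ¬t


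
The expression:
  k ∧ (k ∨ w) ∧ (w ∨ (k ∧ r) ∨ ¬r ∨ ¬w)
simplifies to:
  k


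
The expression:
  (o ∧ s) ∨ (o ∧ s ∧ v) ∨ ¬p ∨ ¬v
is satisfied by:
  {o: True, s: True, p: False, v: False}
  {o: True, s: False, p: False, v: False}
  {s: True, o: False, p: False, v: False}
  {o: False, s: False, p: False, v: False}
  {o: True, v: True, s: True, p: False}
  {o: True, v: True, s: False, p: False}
  {v: True, s: True, o: False, p: False}
  {v: True, o: False, s: False, p: False}
  {o: True, p: True, s: True, v: False}
  {o: True, p: True, s: False, v: False}
  {p: True, s: True, o: False, v: False}
  {p: True, o: False, s: False, v: False}
  {o: True, v: True, p: True, s: True}


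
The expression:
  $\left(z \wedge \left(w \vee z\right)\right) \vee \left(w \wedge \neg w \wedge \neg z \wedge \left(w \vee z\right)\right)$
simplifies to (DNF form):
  $z$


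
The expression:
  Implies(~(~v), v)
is always true.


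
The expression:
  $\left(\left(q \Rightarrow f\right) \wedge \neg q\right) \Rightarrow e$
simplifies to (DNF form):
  $e \vee q$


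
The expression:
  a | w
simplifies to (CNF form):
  a | w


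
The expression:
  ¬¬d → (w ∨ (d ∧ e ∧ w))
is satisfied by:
  {w: True, d: False}
  {d: False, w: False}
  {d: True, w: True}


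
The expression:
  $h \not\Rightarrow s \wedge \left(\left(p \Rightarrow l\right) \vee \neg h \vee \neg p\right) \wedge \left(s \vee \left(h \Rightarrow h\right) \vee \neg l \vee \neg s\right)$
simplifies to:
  $h \wedge \neg s \wedge \left(l \vee \neg p\right)$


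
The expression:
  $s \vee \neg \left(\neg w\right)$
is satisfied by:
  {s: True, w: True}
  {s: True, w: False}
  {w: True, s: False}


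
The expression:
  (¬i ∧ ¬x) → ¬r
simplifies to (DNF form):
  i ∨ x ∨ ¬r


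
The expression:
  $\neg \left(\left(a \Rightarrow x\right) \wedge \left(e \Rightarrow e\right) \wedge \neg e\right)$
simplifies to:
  $e \vee \left(a \wedge \neg x\right)$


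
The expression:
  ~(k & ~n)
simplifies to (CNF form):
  n | ~k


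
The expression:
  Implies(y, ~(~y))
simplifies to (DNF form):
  True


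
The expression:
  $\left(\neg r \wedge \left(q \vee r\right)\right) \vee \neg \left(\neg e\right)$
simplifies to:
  $e \vee \left(q \wedge \neg r\right)$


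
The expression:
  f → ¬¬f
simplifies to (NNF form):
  True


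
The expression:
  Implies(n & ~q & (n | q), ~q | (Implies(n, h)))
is always true.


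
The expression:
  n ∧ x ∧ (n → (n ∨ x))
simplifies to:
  n ∧ x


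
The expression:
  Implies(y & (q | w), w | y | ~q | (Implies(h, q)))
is always true.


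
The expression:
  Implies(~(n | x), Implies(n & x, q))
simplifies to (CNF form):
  True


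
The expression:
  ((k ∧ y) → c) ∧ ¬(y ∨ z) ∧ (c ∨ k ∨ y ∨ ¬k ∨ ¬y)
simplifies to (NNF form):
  ¬y ∧ ¬z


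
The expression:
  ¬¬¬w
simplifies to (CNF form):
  ¬w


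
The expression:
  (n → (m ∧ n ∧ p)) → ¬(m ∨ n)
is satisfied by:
  {n: True, m: False, p: False}
  {n: False, m: False, p: False}
  {p: True, n: True, m: False}
  {p: True, n: False, m: False}
  {m: True, n: True, p: False}


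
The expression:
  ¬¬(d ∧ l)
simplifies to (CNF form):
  d ∧ l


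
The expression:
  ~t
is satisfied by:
  {t: False}


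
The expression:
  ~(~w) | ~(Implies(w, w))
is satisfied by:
  {w: True}


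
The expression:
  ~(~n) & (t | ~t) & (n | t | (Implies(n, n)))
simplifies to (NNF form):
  n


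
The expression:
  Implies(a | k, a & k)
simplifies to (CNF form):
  (a | ~a) & (a | ~k) & (k | ~a) & (k | ~k)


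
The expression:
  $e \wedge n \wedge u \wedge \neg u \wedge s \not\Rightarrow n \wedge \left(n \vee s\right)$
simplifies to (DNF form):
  $\text{False}$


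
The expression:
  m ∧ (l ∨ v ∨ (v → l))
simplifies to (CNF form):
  m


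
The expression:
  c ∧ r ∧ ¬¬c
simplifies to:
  c ∧ r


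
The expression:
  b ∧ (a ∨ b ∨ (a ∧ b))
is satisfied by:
  {b: True}


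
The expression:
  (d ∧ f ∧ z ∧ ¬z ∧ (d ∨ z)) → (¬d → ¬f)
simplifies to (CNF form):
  True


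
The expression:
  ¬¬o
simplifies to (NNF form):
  o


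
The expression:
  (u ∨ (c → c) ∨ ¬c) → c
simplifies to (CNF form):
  c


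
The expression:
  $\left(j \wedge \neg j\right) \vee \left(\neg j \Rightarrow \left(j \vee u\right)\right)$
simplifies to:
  $j \vee u$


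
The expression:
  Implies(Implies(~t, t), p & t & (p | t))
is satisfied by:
  {p: True, t: False}
  {t: False, p: False}
  {t: True, p: True}


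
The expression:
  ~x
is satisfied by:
  {x: False}


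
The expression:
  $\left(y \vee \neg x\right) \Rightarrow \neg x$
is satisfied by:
  {y: False, x: False}
  {x: True, y: False}
  {y: True, x: False}


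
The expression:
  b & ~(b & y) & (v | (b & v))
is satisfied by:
  {b: True, v: True, y: False}


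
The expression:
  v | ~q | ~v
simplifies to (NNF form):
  True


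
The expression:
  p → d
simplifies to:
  d ∨ ¬p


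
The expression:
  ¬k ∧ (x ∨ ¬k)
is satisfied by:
  {k: False}


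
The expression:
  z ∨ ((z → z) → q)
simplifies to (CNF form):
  q ∨ z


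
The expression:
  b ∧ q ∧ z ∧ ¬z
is never true.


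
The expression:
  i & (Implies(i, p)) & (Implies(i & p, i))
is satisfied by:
  {i: True, p: True}


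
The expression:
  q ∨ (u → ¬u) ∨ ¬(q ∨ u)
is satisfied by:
  {q: True, u: False}
  {u: False, q: False}
  {u: True, q: True}


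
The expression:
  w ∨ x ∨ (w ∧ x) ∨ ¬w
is always true.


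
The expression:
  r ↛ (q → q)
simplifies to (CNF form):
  False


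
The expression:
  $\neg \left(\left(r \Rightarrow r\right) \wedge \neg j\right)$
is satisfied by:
  {j: True}


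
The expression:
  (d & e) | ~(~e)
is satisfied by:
  {e: True}


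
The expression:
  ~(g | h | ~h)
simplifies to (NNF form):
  False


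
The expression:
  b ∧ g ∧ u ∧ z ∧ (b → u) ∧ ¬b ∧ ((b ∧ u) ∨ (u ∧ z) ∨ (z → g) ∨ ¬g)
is never true.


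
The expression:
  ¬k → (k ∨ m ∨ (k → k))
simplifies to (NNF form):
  True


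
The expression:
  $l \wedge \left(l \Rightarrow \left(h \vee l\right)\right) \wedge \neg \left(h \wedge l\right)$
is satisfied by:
  {l: True, h: False}


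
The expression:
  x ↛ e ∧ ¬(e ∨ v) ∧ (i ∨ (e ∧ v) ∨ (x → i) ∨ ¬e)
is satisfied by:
  {x: True, v: False, e: False}


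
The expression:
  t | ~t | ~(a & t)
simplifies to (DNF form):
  True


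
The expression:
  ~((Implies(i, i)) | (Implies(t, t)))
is never true.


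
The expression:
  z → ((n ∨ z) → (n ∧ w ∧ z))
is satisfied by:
  {n: True, w: True, z: False}
  {n: True, w: False, z: False}
  {w: True, n: False, z: False}
  {n: False, w: False, z: False}
  {n: True, z: True, w: True}


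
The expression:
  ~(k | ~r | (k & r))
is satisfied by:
  {r: True, k: False}


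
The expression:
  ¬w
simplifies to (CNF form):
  ¬w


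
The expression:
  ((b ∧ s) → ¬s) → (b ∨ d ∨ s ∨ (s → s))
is always true.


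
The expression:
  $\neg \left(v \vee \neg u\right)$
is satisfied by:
  {u: True, v: False}


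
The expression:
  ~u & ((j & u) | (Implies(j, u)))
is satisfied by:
  {u: False, j: False}


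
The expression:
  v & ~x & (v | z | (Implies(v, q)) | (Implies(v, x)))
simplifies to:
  v & ~x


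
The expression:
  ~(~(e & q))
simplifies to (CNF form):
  e & q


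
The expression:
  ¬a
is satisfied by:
  {a: False}


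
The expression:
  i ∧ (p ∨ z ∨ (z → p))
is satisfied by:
  {i: True}


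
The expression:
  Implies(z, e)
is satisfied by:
  {e: True, z: False}
  {z: False, e: False}
  {z: True, e: True}


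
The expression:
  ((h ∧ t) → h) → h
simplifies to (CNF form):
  h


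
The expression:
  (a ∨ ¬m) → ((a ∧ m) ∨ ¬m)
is always true.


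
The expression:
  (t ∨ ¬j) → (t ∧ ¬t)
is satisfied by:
  {j: True, t: False}


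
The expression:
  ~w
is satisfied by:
  {w: False}


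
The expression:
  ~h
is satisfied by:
  {h: False}


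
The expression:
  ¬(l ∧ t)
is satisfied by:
  {l: False, t: False}
  {t: True, l: False}
  {l: True, t: False}


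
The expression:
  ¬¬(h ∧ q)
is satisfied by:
  {h: True, q: True}


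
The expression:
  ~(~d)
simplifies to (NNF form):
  d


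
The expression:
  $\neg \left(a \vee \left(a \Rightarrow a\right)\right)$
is never true.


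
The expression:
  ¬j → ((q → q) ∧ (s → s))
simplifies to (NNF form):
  True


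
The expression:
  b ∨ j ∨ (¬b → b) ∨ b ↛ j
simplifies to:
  b ∨ j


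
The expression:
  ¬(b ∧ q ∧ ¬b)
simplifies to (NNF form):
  True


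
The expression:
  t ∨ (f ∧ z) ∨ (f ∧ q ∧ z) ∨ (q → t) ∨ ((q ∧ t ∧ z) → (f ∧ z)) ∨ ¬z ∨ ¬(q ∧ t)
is always true.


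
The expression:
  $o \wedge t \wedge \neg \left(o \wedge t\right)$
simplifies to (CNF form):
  $\text{False}$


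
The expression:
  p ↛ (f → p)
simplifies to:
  False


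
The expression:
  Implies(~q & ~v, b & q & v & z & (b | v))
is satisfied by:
  {q: True, v: True}
  {q: True, v: False}
  {v: True, q: False}


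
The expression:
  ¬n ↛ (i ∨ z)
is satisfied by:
  {n: False, i: False, z: False}


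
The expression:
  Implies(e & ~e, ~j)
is always true.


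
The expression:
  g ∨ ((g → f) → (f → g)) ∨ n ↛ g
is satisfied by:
  {n: True, g: True, f: False}
  {n: True, g: False, f: False}
  {g: True, n: False, f: False}
  {n: False, g: False, f: False}
  {f: True, n: True, g: True}
  {f: True, n: True, g: False}
  {f: True, g: True, n: False}


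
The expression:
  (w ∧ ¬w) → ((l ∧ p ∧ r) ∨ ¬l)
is always true.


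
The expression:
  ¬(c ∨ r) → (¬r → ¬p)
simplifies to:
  c ∨ r ∨ ¬p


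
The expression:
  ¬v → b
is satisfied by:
  {b: True, v: True}
  {b: True, v: False}
  {v: True, b: False}


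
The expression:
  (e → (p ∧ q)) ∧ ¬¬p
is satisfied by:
  {p: True, q: True, e: False}
  {p: True, e: False, q: False}
  {p: True, q: True, e: True}


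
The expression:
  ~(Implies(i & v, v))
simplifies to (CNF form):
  False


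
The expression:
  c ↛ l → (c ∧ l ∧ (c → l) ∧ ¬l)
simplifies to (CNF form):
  l ∨ ¬c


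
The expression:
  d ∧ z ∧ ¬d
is never true.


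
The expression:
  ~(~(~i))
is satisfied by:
  {i: False}


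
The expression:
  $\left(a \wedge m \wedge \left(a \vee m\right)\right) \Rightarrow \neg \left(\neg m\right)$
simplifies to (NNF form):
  $\text{True}$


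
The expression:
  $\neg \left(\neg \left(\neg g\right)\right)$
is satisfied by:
  {g: False}


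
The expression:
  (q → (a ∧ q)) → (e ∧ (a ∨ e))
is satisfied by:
  {e: True, q: True, a: False}
  {e: True, q: False, a: False}
  {a: True, e: True, q: True}
  {a: True, e: True, q: False}
  {q: True, a: False, e: False}


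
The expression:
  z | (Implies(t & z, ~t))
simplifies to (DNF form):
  True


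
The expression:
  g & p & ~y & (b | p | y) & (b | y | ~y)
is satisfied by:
  {p: True, g: True, y: False}


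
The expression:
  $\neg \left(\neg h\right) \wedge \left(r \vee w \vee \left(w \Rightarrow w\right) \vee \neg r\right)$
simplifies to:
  $h$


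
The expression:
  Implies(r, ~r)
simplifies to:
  ~r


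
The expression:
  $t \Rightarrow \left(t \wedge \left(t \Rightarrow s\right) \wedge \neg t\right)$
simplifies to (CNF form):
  $\neg t$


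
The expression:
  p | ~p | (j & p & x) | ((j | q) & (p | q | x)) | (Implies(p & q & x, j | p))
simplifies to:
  True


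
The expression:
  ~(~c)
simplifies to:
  c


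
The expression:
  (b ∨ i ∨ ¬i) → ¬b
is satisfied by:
  {b: False}


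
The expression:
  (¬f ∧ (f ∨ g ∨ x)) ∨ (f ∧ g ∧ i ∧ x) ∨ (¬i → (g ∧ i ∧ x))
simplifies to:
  i ∨ (g ∧ ¬f) ∨ (x ∧ ¬f)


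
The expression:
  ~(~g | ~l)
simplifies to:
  g & l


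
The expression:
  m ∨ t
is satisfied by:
  {t: True, m: True}
  {t: True, m: False}
  {m: True, t: False}


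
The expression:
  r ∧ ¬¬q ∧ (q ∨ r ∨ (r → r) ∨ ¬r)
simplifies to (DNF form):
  q ∧ r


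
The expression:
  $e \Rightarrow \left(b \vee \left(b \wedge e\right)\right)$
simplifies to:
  $b \vee \neg e$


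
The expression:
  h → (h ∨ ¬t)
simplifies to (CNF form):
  True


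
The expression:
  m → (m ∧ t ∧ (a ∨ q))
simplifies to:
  (a ∧ t) ∨ (q ∧ t) ∨ ¬m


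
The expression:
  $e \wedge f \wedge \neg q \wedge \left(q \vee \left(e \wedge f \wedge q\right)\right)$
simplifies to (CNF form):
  $\text{False}$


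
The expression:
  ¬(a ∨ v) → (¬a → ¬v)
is always true.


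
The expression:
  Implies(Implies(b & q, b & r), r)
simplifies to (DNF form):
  r | (b & q)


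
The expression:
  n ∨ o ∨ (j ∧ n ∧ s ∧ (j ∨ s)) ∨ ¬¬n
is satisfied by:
  {n: True, o: True}
  {n: True, o: False}
  {o: True, n: False}


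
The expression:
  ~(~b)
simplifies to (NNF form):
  b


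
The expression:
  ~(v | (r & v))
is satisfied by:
  {v: False}


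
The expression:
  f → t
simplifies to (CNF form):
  t ∨ ¬f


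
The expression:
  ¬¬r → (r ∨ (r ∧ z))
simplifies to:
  True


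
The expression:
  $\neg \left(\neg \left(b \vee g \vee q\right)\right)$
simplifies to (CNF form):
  $b \vee g \vee q$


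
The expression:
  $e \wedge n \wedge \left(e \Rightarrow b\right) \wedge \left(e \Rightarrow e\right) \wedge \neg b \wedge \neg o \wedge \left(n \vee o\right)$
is never true.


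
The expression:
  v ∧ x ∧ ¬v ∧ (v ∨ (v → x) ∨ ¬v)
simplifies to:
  False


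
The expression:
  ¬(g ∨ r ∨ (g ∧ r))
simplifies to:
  ¬g ∧ ¬r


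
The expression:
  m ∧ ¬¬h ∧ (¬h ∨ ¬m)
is never true.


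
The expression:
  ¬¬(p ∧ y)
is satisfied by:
  {p: True, y: True}


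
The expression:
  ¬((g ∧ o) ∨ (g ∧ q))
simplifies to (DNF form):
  (¬o ∧ ¬q) ∨ ¬g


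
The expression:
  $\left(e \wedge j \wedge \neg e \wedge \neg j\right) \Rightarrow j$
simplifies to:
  $\text{True}$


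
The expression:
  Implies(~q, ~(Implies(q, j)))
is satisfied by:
  {q: True}


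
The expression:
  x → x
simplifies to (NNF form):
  True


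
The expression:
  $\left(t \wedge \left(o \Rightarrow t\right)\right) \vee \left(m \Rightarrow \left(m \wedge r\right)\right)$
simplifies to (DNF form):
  $r \vee t \vee \neg m$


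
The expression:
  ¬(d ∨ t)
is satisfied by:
  {d: False, t: False}


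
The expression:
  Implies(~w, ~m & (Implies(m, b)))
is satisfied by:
  {w: True, m: False}
  {m: False, w: False}
  {m: True, w: True}


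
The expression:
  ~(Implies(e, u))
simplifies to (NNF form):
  e & ~u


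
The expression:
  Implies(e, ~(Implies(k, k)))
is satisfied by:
  {e: False}


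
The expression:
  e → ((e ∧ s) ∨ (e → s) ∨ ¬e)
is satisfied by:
  {s: True, e: False}
  {e: False, s: False}
  {e: True, s: True}


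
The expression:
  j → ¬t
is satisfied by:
  {t: False, j: False}
  {j: True, t: False}
  {t: True, j: False}


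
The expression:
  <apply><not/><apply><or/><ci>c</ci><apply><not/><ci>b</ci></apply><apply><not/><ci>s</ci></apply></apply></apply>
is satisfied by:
  {b: True, s: True, c: False}


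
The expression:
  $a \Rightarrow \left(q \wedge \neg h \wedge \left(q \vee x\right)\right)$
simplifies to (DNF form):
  $\left(q \wedge \neg h\right) \vee \neg a$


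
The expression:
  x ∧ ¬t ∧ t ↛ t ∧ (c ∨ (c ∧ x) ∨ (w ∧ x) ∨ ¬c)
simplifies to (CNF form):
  False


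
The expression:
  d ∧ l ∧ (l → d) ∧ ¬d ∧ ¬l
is never true.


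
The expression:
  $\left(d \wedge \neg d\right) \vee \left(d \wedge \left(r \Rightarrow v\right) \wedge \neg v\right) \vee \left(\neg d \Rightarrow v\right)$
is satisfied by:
  {d: True, v: True}
  {d: True, v: False}
  {v: True, d: False}


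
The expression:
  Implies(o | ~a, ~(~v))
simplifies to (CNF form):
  (a | v) & (v | ~o)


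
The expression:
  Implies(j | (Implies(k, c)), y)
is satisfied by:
  {y: True, k: True, c: False, j: False}
  {y: True, c: False, j: False, k: False}
  {y: True, k: True, j: True, c: False}
  {y: True, j: True, c: False, k: False}
  {y: True, k: True, c: True, j: False}
  {y: True, c: True, j: False, k: False}
  {y: True, k: True, j: True, c: True}
  {y: True, j: True, c: True, k: False}
  {k: True, c: False, j: False, y: False}


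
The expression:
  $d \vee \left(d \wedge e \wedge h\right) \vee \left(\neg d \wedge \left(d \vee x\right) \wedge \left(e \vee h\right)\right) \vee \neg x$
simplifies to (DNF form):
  $d \vee e \vee h \vee \neg x$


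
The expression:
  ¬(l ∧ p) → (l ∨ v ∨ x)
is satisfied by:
  {l: True, x: True, v: True}
  {l: True, x: True, v: False}
  {l: True, v: True, x: False}
  {l: True, v: False, x: False}
  {x: True, v: True, l: False}
  {x: True, v: False, l: False}
  {v: True, x: False, l: False}


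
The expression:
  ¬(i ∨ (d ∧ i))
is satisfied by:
  {i: False}


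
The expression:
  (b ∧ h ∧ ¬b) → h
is always true.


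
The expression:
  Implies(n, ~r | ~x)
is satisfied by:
  {x: False, n: False, r: False}
  {r: True, x: False, n: False}
  {n: True, x: False, r: False}
  {r: True, n: True, x: False}
  {x: True, r: False, n: False}
  {r: True, x: True, n: False}
  {n: True, x: True, r: False}


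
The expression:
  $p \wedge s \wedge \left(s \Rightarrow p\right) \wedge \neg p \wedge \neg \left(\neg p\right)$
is never true.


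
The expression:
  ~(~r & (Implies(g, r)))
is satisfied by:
  {r: True, g: True}
  {r: True, g: False}
  {g: True, r: False}


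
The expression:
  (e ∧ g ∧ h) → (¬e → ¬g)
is always true.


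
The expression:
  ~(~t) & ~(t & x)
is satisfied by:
  {t: True, x: False}


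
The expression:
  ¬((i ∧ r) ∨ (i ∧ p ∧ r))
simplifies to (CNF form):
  ¬i ∨ ¬r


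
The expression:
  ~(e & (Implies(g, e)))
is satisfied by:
  {e: False}


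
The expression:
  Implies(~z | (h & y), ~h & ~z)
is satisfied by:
  {z: True, h: False, y: False}
  {z: False, h: False, y: False}
  {y: True, z: True, h: False}
  {y: True, z: False, h: False}
  {h: True, z: True, y: False}


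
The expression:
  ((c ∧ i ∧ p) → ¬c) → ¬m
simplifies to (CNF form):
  (c ∨ ¬m) ∧ (i ∨ ¬m) ∧ (p ∨ ¬m)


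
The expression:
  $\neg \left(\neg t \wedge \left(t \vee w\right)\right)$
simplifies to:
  $t \vee \neg w$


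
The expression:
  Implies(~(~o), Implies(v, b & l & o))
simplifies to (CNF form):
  (b | ~o | ~v) & (l | ~o | ~v)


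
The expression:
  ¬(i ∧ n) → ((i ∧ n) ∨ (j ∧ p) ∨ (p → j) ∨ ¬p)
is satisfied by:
  {i: True, j: True, n: True, p: False}
  {i: True, j: True, n: False, p: False}
  {j: True, n: True, p: False, i: False}
  {j: True, n: False, p: False, i: False}
  {i: True, n: True, p: False, j: False}
  {i: True, n: False, p: False, j: False}
  {n: True, i: False, p: False, j: False}
  {n: False, i: False, p: False, j: False}
  {i: True, j: True, p: True, n: True}
  {i: True, j: True, p: True, n: False}
  {j: True, p: True, n: True, i: False}
  {j: True, p: True, n: False, i: False}
  {i: True, p: True, n: True, j: False}


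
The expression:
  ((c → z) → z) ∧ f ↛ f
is never true.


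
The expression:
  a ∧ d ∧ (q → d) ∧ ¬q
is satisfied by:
  {a: True, d: True, q: False}


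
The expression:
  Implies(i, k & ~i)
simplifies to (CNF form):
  ~i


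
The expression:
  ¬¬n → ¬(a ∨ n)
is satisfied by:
  {n: False}


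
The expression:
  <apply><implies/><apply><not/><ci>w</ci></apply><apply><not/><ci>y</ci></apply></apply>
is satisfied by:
  {w: True, y: False}
  {y: False, w: False}
  {y: True, w: True}


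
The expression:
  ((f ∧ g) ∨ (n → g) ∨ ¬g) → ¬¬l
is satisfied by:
  {l: True}


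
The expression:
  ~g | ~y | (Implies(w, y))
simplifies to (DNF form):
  True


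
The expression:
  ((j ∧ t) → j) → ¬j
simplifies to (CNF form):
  ¬j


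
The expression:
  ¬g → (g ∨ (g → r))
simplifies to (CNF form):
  True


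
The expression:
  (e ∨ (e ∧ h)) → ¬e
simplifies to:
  ¬e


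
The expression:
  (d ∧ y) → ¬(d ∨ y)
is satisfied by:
  {d: False, y: False}
  {y: True, d: False}
  {d: True, y: False}


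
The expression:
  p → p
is always true.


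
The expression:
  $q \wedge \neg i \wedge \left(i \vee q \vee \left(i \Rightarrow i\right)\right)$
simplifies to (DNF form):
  $q \wedge \neg i$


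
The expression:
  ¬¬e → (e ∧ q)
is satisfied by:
  {q: True, e: False}
  {e: False, q: False}
  {e: True, q: True}


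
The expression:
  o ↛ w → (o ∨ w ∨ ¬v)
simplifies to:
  True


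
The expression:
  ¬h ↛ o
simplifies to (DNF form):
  ¬h ∧ ¬o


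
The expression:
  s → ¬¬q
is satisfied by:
  {q: True, s: False}
  {s: False, q: False}
  {s: True, q: True}


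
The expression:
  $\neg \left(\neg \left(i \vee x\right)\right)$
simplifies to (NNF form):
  $i \vee x$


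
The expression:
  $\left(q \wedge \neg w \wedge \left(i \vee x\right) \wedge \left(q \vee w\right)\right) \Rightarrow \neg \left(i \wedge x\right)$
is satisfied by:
  {w: True, q: False, x: False, i: False}
  {w: False, q: False, x: False, i: False}
  {i: True, w: True, q: False, x: False}
  {i: True, w: False, q: False, x: False}
  {x: True, w: True, q: False, i: False}
  {x: True, w: False, q: False, i: False}
  {i: True, x: True, w: True, q: False}
  {i: True, x: True, w: False, q: False}
  {q: True, w: True, i: False, x: False}
  {q: True, w: False, i: False, x: False}
  {i: True, q: True, w: True, x: False}
  {i: True, q: True, w: False, x: False}
  {x: True, q: True, w: True, i: False}
  {x: True, q: True, w: False, i: False}
  {x: True, q: True, i: True, w: True}


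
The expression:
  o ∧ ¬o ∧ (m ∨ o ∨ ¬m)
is never true.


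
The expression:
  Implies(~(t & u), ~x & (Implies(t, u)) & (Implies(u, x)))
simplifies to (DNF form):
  (t & u) | (t & ~t) | (t & u & ~u) | (t & u & ~x) | (t & ~t & ~u) | (t & ~t & ~x) | (u & ~u & ~x) | (~t & ~u & ~x)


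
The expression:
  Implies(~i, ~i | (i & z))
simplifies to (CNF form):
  True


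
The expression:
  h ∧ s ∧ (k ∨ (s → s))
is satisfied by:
  {h: True, s: True}


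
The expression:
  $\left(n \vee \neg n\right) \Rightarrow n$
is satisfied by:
  {n: True}


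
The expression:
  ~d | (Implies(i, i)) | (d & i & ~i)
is always true.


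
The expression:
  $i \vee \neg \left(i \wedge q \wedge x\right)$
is always true.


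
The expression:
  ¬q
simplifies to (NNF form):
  ¬q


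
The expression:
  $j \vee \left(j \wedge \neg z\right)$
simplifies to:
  $j$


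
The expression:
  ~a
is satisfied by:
  {a: False}


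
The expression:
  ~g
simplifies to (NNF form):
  ~g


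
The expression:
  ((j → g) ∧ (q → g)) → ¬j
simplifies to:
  ¬g ∨ ¬j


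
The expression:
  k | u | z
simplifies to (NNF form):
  k | u | z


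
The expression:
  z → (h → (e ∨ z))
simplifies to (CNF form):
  True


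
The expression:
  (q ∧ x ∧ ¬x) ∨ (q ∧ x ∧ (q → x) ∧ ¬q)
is never true.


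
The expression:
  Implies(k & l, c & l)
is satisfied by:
  {c: True, l: False, k: False}
  {l: False, k: False, c: False}
  {c: True, k: True, l: False}
  {k: True, l: False, c: False}
  {c: True, l: True, k: False}
  {l: True, c: False, k: False}
  {c: True, k: True, l: True}


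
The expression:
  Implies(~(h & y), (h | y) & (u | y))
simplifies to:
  y | (h & u)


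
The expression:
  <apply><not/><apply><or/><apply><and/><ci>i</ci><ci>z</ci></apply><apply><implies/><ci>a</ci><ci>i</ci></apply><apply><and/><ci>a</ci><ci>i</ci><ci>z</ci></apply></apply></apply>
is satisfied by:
  {a: True, i: False}


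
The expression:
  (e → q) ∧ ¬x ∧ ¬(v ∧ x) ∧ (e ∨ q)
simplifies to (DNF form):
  q ∧ ¬x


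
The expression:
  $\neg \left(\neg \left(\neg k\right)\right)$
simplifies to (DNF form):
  $\neg k$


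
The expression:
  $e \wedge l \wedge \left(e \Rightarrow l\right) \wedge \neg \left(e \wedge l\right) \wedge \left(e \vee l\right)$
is never true.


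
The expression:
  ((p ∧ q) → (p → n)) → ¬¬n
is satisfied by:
  {n: True, p: True, q: True}
  {n: True, p: True, q: False}
  {n: True, q: True, p: False}
  {n: True, q: False, p: False}
  {p: True, q: True, n: False}


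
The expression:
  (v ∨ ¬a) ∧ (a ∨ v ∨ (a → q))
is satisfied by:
  {v: True, a: False}
  {a: False, v: False}
  {a: True, v: True}


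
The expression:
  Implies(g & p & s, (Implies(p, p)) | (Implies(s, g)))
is always true.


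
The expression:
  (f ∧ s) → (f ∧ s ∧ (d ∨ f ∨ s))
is always true.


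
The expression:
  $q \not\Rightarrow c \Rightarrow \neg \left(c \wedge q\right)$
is always true.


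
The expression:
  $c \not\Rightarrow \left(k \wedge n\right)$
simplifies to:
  $c \wedge \left(\neg k \vee \neg n\right)$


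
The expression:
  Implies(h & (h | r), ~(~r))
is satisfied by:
  {r: True, h: False}
  {h: False, r: False}
  {h: True, r: True}


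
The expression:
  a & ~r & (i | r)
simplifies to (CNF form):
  a & i & ~r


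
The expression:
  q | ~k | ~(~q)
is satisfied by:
  {q: True, k: False}
  {k: False, q: False}
  {k: True, q: True}


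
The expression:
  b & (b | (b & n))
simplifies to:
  b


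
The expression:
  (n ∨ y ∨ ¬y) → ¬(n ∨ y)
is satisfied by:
  {n: False, y: False}


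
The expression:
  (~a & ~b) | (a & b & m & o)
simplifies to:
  (a | ~b) & (b | ~a) & (m | ~b) & (o | ~b)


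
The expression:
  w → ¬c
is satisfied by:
  {w: False, c: False}
  {c: True, w: False}
  {w: True, c: False}


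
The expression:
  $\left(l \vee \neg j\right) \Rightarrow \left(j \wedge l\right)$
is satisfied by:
  {j: True}


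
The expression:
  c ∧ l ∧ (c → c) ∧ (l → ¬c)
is never true.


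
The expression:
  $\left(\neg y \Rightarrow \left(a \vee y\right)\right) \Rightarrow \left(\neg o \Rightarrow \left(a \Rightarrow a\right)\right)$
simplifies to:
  $\text{True}$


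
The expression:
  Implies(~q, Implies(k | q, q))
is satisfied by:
  {q: True, k: False}
  {k: False, q: False}
  {k: True, q: True}


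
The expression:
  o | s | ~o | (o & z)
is always true.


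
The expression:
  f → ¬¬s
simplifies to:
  s ∨ ¬f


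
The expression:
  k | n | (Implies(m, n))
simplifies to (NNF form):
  k | n | ~m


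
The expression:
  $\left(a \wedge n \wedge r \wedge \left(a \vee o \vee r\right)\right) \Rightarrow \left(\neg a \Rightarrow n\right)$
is always true.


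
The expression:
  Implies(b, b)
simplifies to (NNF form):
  True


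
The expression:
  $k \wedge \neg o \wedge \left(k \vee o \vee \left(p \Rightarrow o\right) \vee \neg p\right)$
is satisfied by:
  {k: True, o: False}


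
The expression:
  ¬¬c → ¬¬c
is always true.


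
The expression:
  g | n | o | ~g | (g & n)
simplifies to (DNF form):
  True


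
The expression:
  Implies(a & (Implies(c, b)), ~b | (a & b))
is always true.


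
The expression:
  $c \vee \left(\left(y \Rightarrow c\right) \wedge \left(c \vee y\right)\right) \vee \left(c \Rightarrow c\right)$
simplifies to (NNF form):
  $\text{True}$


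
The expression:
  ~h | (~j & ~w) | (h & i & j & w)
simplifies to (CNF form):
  (i | ~h | ~j) & (i | ~h | ~w) & (j | ~h | ~j) & (j | ~h | ~w) & (w | ~h | ~j) & (w | ~h | ~w)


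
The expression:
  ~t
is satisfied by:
  {t: False}


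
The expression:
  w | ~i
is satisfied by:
  {w: True, i: False}
  {i: False, w: False}
  {i: True, w: True}


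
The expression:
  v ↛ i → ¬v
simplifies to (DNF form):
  i ∨ ¬v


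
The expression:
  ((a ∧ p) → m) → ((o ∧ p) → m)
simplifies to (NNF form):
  a ∨ m ∨ ¬o ∨ ¬p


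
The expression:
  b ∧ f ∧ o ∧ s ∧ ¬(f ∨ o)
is never true.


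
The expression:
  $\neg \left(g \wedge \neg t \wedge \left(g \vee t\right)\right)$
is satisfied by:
  {t: True, g: False}
  {g: False, t: False}
  {g: True, t: True}


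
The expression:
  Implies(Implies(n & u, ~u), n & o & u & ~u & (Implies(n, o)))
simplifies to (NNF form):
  n & u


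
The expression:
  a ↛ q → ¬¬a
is always true.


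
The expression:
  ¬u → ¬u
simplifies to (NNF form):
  True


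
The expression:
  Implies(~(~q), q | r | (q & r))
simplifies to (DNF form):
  True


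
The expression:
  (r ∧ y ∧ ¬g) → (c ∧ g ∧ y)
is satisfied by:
  {g: True, y: False, r: False}
  {g: False, y: False, r: False}
  {r: True, g: True, y: False}
  {r: True, g: False, y: False}
  {y: True, g: True, r: False}
  {y: True, g: False, r: False}
  {y: True, r: True, g: True}


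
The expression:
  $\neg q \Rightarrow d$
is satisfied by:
  {d: True, q: True}
  {d: True, q: False}
  {q: True, d: False}


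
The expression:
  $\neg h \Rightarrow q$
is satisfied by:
  {q: True, h: True}
  {q: True, h: False}
  {h: True, q: False}


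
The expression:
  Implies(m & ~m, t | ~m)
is always true.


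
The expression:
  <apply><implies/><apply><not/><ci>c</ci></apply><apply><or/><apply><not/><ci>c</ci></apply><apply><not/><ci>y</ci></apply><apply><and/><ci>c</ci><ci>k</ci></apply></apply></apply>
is always true.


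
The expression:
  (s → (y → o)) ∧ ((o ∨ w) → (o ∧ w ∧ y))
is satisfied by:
  {w: False, s: False, o: False, y: False}
  {y: True, w: False, s: False, o: False}
  {s: True, y: False, w: False, o: False}
  {y: True, o: True, w: True, s: False}
  {y: True, o: True, s: True, w: True}
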